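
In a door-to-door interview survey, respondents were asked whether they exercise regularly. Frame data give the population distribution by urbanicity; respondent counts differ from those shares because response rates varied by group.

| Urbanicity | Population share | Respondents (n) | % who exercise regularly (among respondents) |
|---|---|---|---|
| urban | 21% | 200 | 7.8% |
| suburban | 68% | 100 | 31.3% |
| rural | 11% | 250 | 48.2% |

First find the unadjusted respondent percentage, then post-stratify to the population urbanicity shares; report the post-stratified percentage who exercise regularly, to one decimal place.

Unadjusted (pooled respondent) estimate weights by respondent counts:
  (200/550)×7.8 + (100/550)×31.3 + (250/550)×48.2 = 30.4364%
Reweighting by population urbanicity shares:
  0.21×7.8 + 0.68×31.3 + 0.11×48.2 = 28.224%

28.2%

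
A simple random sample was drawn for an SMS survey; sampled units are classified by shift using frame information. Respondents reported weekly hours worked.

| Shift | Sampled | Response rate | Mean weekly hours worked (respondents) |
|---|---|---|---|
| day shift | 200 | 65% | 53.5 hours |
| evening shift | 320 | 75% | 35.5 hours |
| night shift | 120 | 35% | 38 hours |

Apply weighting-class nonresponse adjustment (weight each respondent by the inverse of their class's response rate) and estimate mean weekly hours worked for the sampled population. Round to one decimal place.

41.6

Each respondent's weight = sampled/responded in their class; summing within a class gives n_sampled, so:
  day shift: 200 × 53.5 = 10,700
  evening shift: 320 × 35.5 = 11,360
  night shift: 120 × 38 = 4560
Adjusted estimate = 26,620 / 640 = 41.5938 → 41.6.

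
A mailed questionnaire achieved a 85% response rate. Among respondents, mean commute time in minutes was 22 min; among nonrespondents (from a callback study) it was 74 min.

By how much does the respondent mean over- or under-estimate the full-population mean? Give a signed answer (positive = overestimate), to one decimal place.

Nonresponse fraction = 1 − 0.85 = 0.15.
Bias = (nonresponse fraction) × (respondent mean − nonrespondent mean)
     = 0.15 × (22 − 74) = 0.15 × -52 = -7.8.

-7.8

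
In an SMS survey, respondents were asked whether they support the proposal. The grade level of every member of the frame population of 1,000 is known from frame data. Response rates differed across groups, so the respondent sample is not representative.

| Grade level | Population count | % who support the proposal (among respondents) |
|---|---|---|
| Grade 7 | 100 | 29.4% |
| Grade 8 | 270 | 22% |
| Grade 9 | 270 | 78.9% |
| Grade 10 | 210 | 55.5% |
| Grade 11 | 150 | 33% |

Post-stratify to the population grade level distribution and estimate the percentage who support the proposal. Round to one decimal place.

Reweight to the known grade level distribution:
  Grade 7: (100/1,000) × 29.4 = 2.94
  Grade 8: (270/1,000) × 22 = 5.94
  Grade 9: (270/1,000) × 78.9 = 21.303
  Grade 10: (210/1,000) × 55.5 = 11.655
  Grade 11: (150/1,000) × 33 = 4.95
Post-stratified estimate = 46.788 → 46.8%.

46.8%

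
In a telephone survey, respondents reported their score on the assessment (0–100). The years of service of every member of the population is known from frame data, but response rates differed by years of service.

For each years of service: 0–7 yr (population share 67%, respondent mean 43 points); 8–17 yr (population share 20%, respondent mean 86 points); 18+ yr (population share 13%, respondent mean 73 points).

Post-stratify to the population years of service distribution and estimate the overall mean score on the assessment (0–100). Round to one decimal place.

55.5

Reweight to the known years of service distribution:
  0–7 yr: 0.67 × 43 = 28.81
  8–17 yr: 0.2 × 86 = 17.2
  18+ yr: 0.13 × 73 = 9.49
Post-stratified estimate = 55.5 → 55.5.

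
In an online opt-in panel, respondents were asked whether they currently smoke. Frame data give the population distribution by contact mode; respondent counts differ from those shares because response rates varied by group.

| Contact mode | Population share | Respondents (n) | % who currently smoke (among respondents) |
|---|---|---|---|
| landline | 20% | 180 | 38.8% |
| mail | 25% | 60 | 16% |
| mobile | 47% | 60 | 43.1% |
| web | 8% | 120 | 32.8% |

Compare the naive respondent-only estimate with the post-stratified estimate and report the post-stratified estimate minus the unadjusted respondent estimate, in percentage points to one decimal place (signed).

Naive respondent-only estimate (weights = respondent counts):
  (180/420)×38.8 + (60/420)×16 + (60/420)×43.1 + (120/420)×32.8 = 34.4429%
Reweighting by population contact mode shares:
  0.2×38.8 + 0.25×16 + 0.47×43.1 + 0.08×32.8 = 34.641%
Difference = 34.641 − 34.4429 = 0.1981 pp.

+0.2 percentage points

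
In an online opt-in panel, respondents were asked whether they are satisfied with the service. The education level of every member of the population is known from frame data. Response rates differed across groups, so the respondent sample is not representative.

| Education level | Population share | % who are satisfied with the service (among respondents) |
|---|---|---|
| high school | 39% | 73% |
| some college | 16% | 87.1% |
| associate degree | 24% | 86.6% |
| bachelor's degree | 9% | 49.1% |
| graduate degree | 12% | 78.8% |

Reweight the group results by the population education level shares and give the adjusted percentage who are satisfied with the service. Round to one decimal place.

77.1%

Weight each group's respondent value by its population share:
  high school: 0.39 × 73 = 28.47
  some college: 0.16 × 87.1 = 13.936
  associate degree: 0.24 × 86.6 = 20.784
  bachelor's degree: 0.09 × 49.1 = 4.419
  graduate degree: 0.12 × 78.8 = 9.456
Post-stratified estimate = 77.065 → 77.1%.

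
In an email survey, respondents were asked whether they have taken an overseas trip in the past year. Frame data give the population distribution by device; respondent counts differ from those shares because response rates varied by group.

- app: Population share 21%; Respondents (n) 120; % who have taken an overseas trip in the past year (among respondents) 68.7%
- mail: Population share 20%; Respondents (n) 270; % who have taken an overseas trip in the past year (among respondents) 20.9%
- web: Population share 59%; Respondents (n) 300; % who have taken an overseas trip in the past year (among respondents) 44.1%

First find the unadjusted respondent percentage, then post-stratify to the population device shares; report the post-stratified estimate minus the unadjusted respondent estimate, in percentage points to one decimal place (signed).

Unadjusted (pooled respondent) estimate weights by respondent counts:
  (120/690)×68.7 + (270/690)×20.9 + (300/690)×44.1 = 39.3%
Reweighting by population device shares:
  0.21×68.7 + 0.2×20.9 + 0.59×44.1 = 44.626%
Difference = 44.626 − 39.3 = 5.326 pp.

+5.3 percentage points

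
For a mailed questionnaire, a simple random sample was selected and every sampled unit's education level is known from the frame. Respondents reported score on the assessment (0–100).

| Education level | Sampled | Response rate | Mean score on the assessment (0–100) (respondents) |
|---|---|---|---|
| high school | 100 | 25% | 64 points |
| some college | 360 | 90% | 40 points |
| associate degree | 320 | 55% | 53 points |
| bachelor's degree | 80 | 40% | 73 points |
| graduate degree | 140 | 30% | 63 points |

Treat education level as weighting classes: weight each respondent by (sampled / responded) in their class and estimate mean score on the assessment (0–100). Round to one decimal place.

Weighting each respondent by the inverse class response rate inflates each class back to its sampled size, so the class weight is n_sampled:
  high school: 100 × 64 = 6400
  some college: 360 × 40 = 14,400
  associate degree: 320 × 53 = 16,960
  bachelor's degree: 80 × 73 = 5840
  graduate degree: 140 × 63 = 8820
Adjusted estimate = 52,420 / 1,000 = 52.42 → 52.4.

52.4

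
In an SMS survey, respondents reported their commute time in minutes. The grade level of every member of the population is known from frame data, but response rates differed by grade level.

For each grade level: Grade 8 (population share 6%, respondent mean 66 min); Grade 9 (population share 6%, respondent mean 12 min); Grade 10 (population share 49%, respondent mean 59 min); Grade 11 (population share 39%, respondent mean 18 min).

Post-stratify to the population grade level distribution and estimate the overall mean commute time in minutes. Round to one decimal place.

40.6

Each cell contributes population-share × respondent value:
  Grade 8: 0.06 × 66 = 3.96
  Grade 9: 0.06 × 12 = 0.72
  Grade 10: 0.49 × 59 = 28.91
  Grade 11: 0.39 × 18 = 7.02
Post-stratified estimate = 40.61 → 40.6.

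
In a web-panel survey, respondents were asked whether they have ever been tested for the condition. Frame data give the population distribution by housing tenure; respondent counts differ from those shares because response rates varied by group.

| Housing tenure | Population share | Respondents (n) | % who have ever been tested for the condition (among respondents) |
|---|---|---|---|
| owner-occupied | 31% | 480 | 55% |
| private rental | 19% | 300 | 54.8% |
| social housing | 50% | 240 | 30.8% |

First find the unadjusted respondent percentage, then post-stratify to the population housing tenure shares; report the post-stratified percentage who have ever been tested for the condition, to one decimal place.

Naive respondent-only estimate (weights = respondent counts):
  (480/1020)×55 + (300/1020)×54.8 + (240/1020)×30.8 = 49.2471%
Post-stratified estimate weights by population shares:
  0.31×55 + 0.19×54.8 + 0.5×30.8 = 42.862%

42.9%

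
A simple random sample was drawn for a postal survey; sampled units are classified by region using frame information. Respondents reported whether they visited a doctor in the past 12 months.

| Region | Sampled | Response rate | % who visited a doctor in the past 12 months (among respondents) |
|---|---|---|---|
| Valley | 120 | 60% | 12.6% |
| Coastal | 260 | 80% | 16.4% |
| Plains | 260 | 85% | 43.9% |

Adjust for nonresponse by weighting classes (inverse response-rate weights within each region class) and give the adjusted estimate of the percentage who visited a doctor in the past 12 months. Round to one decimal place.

26.9%

Inverse-response-rate weighting restores each class to its sampled count, so class totals weight by n_sampled:
  Valley: 120 × 12.6 = 1512
  Coastal: 260 × 16.4 = 4264
  Plains: 260 × 43.9 = 11,414
Adjusted estimate = 17,190 / 640 = 26.8594 → 26.9%.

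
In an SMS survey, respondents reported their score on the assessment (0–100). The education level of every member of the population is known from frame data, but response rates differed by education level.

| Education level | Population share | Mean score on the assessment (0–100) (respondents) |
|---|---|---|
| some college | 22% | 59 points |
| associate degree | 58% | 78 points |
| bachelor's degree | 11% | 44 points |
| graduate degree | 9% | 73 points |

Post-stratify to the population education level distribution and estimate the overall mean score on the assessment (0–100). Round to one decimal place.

Weight each group's respondent value by its population share:
  some college: 0.22 × 59 = 12.98
  associate degree: 0.58 × 78 = 45.24
  bachelor's degree: 0.11 × 44 = 4.84
  graduate degree: 0.09 × 73 = 6.57
Post-stratified estimate = 69.63 → 69.6.

69.6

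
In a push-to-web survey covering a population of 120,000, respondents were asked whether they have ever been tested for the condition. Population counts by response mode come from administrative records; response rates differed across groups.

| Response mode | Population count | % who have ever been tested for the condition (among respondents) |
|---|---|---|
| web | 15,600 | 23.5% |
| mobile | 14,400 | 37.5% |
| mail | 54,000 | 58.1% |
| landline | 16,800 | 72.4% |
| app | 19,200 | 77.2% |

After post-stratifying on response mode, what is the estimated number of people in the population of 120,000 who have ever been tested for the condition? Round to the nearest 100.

Each cell contributes its population count × the respondent rate:
  web: 15,600 × 23.5% = 3666
  mobile: 14,400 × 37.5% = 5400
  mail: 54,000 × 58.1% = 31,374
  landline: 16,800 × 72.4% = 12163.2
  app: 19,200 × 77.2% = 14822.4
Estimated total = 67425.6 → 67,400.

67,400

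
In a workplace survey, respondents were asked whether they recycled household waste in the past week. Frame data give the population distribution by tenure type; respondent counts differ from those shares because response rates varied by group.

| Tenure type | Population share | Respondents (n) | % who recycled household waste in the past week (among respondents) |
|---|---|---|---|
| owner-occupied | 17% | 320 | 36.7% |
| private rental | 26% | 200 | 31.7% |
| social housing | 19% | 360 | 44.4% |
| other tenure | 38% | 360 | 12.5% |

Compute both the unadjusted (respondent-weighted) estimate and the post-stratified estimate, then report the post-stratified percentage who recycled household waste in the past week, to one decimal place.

Without adjustment, the pooled respondent share is:
  (320/1240)×36.7 + (200/1240)×31.7 + (360/1240)×44.4 + (360/1240)×12.5 = 31.1032%
Post-stratified estimate weights by population shares:
  0.17×36.7 + 0.26×31.7 + 0.19×44.4 + 0.38×12.5 = 27.667%

27.7%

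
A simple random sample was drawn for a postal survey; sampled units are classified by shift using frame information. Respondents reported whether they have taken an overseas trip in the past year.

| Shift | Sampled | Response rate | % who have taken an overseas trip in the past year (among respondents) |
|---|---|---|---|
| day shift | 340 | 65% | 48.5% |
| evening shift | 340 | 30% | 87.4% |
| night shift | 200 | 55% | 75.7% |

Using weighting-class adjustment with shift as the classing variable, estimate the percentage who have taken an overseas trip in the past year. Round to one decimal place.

Each respondent's weight = sampled/responded in their class; summing within a class gives n_sampled, so:
  day shift: 340 × 48.5 = 16,490
  evening shift: 340 × 87.4 = 29716
  night shift: 200 × 75.7 = 15,140
Adjusted estimate = 61,346 / 880 = 69.7114 → 69.7%.

69.7%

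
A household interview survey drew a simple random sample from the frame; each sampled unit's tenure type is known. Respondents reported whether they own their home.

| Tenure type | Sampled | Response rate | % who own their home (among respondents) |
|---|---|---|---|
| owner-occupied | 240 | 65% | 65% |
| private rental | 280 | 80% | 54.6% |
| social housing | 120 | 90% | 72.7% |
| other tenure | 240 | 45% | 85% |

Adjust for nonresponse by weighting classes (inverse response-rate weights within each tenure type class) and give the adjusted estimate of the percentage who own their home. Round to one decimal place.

Each respondent's weight = sampled/responded in their class; summing within a class gives n_sampled, so:
  owner-occupied: 240 × 65 = 15,600
  private rental: 280 × 54.6 = 15,288
  social housing: 120 × 72.7 = 8724
  other tenure: 240 × 85 = 20,400
Adjusted estimate = 60,012 / 880 = 68.1955 → 68.2%.

68.2%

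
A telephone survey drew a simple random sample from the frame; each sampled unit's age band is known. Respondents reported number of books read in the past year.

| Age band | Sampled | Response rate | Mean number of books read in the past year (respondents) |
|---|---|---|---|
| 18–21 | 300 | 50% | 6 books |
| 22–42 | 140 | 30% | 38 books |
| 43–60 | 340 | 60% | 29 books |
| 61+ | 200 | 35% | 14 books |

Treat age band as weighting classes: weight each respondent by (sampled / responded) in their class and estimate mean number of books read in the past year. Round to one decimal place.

With weight = n_sampled/n_responded per class, the weighted class total is n_sampled:
  18–21: 300 × 6 = 1800
  22–42: 140 × 38 = 5320
  43–60: 340 × 29 = 9860
  61+: 200 × 14 = 2800
Adjusted estimate = 19,780 / 980 = 20.1837 → 20.2.

20.2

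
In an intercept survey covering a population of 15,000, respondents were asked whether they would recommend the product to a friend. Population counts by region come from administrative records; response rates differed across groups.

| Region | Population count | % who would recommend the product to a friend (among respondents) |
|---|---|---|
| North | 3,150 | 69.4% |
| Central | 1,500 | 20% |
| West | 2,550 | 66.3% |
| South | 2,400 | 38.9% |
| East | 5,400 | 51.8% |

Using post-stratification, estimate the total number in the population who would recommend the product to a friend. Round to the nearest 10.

Each cell contributes its population count × the respondent rate:
  North: 3,150 × 69.4% = 2186.1
  Central: 1,500 × 20% = 300
  West: 2,550 × 66.3% = 1690.65
  South: 2,400 × 38.9% = 933.6
  East: 5,400 × 51.8% = 2797.2
Estimated total = 7907.55 → 7,910.

7,910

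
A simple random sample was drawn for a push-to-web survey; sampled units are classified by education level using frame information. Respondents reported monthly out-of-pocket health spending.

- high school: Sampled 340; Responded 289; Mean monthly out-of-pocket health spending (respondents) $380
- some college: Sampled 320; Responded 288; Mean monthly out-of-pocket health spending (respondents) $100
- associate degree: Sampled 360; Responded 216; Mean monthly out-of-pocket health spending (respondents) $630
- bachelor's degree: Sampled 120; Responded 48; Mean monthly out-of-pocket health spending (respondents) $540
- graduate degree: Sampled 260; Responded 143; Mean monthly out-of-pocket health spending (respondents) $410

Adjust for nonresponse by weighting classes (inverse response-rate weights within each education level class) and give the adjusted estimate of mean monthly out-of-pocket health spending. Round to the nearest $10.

$400

Response rates by class: high school 289/340 = 85%, some college 288/320 = 90%, associate degree 216/360 = 60%, bachelor's degree 48/120 = 40%, graduate degree 143/260 = 55%.
Each respondent's weight = sampled/responded in their class; summing within a class gives n_sampled, so:
  high school: 340 × 380 = 129,200
  some college: 320 × 100 = 32,000
  associate degree: 360 × 630 = 226,800
  bachelor's degree: 120 × 540 = 64,800
  graduate degree: 260 × 410 = 106,600
Adjusted estimate = 559,400 / 1,400 = 399.571 → $400.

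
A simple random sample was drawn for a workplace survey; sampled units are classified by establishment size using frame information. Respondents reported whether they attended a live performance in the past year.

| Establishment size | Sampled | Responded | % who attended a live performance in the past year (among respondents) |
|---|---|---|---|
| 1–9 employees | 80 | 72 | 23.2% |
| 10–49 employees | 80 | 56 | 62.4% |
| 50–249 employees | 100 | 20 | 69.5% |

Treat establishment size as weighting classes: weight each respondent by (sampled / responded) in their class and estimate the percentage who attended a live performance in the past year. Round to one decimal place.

Response rates by class: 1–9 employees 72/80 = 90%, 10–49 employees 56/80 = 70%, 50–249 employees 20/100 = 20%.
Weighting each respondent by the inverse class response rate inflates each class back to its sampled size, so the class weight is n_sampled:
  1–9 employees: 80 × 23.2 = 1856
  10–49 employees: 80 × 62.4 = 4992
  50–249 employees: 100 × 69.5 = 6950
Adjusted estimate = 13,798 / 260 = 53.0692 → 53.1%.

53.1%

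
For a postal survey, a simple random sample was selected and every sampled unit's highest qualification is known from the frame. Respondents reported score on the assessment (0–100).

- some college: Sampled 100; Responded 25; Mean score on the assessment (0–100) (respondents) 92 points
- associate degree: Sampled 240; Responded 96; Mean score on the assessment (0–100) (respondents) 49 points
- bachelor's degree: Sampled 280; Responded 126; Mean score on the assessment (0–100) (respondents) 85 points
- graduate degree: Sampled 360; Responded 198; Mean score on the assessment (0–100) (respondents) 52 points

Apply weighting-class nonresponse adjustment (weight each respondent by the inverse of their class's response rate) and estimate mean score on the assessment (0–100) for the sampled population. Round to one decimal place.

Response rates by class: some college 25/100 = 25%, associate degree 96/240 = 40%, bachelor's degree 126/280 = 45%, graduate degree 198/360 = 55%.
Inverse-response-rate weighting restores each class to its sampled count, so class totals weight by n_sampled:
  some college: 100 × 92 = 9200
  associate degree: 240 × 49 = 11,760
  bachelor's degree: 280 × 85 = 23,800
  graduate degree: 360 × 52 = 18,720
Adjusted estimate = 63,480 / 980 = 64.7755 → 64.8.

64.8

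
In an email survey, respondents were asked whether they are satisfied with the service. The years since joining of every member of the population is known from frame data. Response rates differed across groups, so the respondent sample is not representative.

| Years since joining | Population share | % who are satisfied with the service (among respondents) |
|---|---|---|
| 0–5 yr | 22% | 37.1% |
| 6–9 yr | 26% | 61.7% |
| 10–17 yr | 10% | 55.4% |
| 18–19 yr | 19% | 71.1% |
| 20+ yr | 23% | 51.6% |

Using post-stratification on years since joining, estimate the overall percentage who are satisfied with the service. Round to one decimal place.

55.1%

Reweight to the known years since joining distribution:
  0–5 yr: 0.22 × 37.1 = 8.162
  6–9 yr: 0.26 × 61.7 = 16.042
  10–17 yr: 0.1 × 55.4 = 5.54
  18–19 yr: 0.19 × 71.1 = 13.509
  20+ yr: 0.23 × 51.6 = 11.868
Post-stratified estimate = 55.121 → 55.1%.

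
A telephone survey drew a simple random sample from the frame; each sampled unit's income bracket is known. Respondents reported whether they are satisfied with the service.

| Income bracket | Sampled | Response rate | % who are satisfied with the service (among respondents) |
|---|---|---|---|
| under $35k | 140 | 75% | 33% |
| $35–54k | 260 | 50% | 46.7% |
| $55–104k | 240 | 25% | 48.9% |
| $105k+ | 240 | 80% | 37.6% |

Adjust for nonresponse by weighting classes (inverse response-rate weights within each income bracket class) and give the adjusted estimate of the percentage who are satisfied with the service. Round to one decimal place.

42.6%

Each respondent's weight = sampled/responded in their class; summing within a class gives n_sampled, so:
  under $35k: 140 × 33 = 4620
  $35–54k: 260 × 46.7 = 12,142
  $55–104k: 240 × 48.9 = 11,736
  $105k+: 240 × 37.6 = 9024
Adjusted estimate = 37,522 / 880 = 42.6386 → 42.6%.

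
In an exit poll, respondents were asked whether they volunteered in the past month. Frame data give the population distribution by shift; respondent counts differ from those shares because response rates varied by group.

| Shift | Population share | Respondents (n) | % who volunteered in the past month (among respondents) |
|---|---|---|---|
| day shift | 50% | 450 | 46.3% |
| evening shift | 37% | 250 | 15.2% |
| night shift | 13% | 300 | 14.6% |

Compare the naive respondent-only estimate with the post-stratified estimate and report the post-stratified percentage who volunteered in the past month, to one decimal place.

Unadjusted (pooled respondent) estimate weights by respondent counts:
  (450/1000)×46.3 + (250/1000)×15.2 + (300/1000)×14.6 = 29.015%
Post-stratified estimate weights by population shares:
  0.5×46.3 + 0.37×15.2 + 0.13×14.6 = 30.672%

30.7%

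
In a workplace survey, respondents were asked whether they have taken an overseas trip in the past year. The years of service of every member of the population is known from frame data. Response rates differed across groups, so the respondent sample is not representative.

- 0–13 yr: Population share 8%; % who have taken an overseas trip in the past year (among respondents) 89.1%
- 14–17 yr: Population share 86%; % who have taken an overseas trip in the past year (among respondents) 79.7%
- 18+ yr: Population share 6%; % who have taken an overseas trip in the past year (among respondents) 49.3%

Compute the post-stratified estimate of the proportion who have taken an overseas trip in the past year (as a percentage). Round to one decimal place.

Weight each group's respondent value by its population share:
  0–13 yr: 0.08 × 89.1 = 7.128
  14–17 yr: 0.86 × 79.7 = 68.542
  18+ yr: 0.06 × 49.3 = 2.958
Post-stratified estimate = 78.628 → 78.6%.

78.6%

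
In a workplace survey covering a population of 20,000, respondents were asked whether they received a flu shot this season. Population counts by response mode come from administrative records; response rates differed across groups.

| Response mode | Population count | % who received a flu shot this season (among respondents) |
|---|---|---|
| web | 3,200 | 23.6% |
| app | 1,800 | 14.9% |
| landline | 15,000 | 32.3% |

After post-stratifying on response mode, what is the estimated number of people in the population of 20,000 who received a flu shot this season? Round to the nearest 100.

Estimated count per cell = population count × respondent percentage:
  web: 3,200 × 23.6% = 755.2
  app: 1,800 × 14.9% = 268.2
  landline: 15,000 × 32.3% = 4845
Estimated total = 5868.4 → 5,900.

5,900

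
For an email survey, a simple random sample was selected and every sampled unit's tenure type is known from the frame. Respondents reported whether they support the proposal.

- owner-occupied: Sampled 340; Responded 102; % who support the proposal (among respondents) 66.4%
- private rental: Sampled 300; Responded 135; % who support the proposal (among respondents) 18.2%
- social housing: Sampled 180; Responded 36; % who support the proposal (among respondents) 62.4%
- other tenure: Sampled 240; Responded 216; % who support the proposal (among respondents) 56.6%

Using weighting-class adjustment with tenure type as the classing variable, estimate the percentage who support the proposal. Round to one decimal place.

Class response rates: owner-occupied 102/340 = 30%, private rental 135/300 = 45%, social housing 36/180 = 20%, other tenure 216/240 = 90%.
Each respondent's weight = sampled/responded in their class; summing within a class gives n_sampled, so:
  owner-occupied: 340 × 66.4 = 22576
  private rental: 300 × 18.2 = 5460
  social housing: 180 × 62.4 = 11,232
  other tenure: 240 × 56.6 = 13,584
Adjusted estimate = 52,852 / 1,060 = 49.8604 → 49.9%.

49.9%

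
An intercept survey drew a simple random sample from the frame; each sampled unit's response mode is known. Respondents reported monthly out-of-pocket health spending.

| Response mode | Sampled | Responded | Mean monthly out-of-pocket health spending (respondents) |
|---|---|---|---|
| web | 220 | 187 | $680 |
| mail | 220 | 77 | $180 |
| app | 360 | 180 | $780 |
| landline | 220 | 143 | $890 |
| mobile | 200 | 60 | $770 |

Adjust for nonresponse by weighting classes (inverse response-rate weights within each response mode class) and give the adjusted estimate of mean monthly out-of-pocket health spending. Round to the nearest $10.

$670

Class response rates: web 187/220 = 85%, mail 77/220 = 35%, app 180/360 = 50%, landline 143/220 = 65%, mobile 60/200 = 30%.
Weighting each respondent by the inverse class response rate inflates each class back to its sampled size, so the class weight is n_sampled:
  web: 220 × 680 = 149,600
  mail: 220 × 180 = 39,600
  app: 360 × 780 = 280,800
  landline: 220 × 890 = 195,800
  mobile: 200 × 770 = 154,000
Adjusted estimate = 819,800 / 1,220 = 671.967 → $670.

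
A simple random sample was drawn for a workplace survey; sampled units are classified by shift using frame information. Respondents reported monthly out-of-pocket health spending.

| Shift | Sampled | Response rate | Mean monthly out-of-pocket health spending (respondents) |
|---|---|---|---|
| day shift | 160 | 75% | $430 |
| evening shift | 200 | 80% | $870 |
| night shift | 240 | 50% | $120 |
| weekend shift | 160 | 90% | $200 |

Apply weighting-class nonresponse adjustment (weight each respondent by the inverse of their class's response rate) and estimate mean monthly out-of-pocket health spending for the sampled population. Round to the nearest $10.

$400

Each respondent's weight = sampled/responded in their class; summing within a class gives n_sampled, so:
  day shift: 160 × 430 = 68,800
  evening shift: 200 × 870 = 174,000
  night shift: 240 × 120 = 28,800
  weekend shift: 160 × 200 = 32,000
Adjusted estimate = 303,600 / 760 = 399.474 → $400.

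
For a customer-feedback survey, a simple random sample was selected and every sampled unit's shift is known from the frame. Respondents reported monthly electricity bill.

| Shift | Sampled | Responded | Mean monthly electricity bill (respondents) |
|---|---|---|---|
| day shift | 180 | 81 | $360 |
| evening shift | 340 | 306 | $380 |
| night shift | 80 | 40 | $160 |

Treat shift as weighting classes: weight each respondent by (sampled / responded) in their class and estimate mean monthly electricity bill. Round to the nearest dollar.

Response rates by class: day shift 81/180 = 45%, evening shift 306/340 = 90%, night shift 40/80 = 50%.
Each respondent's weight = sampled/responded in their class; summing within a class gives n_sampled, so:
  day shift: 180 × 360 = 64,800
  evening shift: 340 × 380 = 129,200
  night shift: 80 × 160 = 12,800
Adjusted estimate = 206,800 / 600 = 344.667 → $345.

$345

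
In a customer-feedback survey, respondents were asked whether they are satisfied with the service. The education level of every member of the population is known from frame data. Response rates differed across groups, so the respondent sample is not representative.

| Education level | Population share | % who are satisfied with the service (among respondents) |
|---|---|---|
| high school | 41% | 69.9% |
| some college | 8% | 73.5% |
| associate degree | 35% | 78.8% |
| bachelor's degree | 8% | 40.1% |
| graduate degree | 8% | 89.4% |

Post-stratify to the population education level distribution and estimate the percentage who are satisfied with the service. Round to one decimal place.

72.5%

Weight each group's respondent value by its population share:
  high school: 0.41 × 69.9 = 28.659
  some college: 0.08 × 73.5 = 5.88
  associate degree: 0.35 × 78.8 = 27.58
  bachelor's degree: 0.08 × 40.1 = 3.208
  graduate degree: 0.08 × 89.4 = 7.152
Post-stratified estimate = 72.479 → 72.5%.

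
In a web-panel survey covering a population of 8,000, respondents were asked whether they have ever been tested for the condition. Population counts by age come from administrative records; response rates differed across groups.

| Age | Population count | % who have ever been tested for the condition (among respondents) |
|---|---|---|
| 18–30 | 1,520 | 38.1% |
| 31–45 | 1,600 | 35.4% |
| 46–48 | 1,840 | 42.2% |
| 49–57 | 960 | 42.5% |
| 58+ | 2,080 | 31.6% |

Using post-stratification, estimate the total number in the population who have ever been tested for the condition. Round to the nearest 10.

2,990

Each cell contributes its population count × the respondent rate:
  18–30: 1,520 × 38.1% = 579.12
  31–45: 1,600 × 35.4% = 566.4
  46–48: 1,840 × 42.2% = 776.48
  49–57: 960 × 42.5% = 408
  58+: 2,080 × 31.6% = 657.28
Estimated total = 2987.28 → 2,990.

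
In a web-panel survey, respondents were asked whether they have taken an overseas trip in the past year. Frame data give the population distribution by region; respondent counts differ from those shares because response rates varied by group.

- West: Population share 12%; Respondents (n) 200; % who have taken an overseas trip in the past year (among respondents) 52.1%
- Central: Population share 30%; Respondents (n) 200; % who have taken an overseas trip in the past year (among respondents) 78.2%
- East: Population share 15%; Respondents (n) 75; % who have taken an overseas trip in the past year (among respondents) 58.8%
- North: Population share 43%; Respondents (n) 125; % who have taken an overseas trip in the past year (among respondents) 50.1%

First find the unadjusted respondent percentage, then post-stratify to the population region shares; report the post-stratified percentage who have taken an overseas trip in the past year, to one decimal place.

60.1%

Naive respondent-only estimate (weights = respondent counts):
  (200/600)×52.1 + (200/600)×78.2 + (75/600)×58.8 + (125/600)×50.1 = 61.2208%
Post-stratifying to population shares instead:
  0.12×52.1 + 0.3×78.2 + 0.15×58.8 + 0.43×50.1 = 60.075%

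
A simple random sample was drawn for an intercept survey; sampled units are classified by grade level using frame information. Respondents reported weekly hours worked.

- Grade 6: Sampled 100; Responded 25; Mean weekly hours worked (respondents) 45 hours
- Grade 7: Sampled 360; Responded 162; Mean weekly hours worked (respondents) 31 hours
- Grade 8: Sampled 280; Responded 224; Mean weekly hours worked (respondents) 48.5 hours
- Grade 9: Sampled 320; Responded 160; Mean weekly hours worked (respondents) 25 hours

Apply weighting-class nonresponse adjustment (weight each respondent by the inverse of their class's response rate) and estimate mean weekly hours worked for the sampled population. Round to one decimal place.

Class response rates: Grade 6 25/100 = 25%, Grade 7 162/360 = 45%, Grade 8 224/280 = 80%, Grade 9 160/320 = 50%.
Weighting each respondent by the inverse class response rate inflates each class back to its sampled size, so the class weight is n_sampled:
  Grade 6: 100 × 45 = 4500
  Grade 7: 360 × 31 = 11,160
  Grade 8: 280 × 48.5 = 13,580
  Grade 9: 320 × 25 = 8000
Adjusted estimate = 37,240 / 1,060 = 35.1321 → 35.1.

35.1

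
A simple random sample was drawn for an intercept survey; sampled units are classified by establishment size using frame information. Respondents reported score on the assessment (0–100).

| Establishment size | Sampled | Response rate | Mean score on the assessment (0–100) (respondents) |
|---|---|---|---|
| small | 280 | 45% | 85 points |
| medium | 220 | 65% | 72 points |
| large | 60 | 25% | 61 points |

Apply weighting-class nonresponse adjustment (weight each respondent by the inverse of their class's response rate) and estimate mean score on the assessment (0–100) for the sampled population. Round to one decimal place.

Inverse-response-rate weighting restores each class to its sampled count, so class totals weight by n_sampled:
  small: 280 × 85 = 23,800
  medium: 220 × 72 = 15,840
  large: 60 × 61 = 3660
Adjusted estimate = 43,300 / 560 = 77.3214 → 77.3.

77.3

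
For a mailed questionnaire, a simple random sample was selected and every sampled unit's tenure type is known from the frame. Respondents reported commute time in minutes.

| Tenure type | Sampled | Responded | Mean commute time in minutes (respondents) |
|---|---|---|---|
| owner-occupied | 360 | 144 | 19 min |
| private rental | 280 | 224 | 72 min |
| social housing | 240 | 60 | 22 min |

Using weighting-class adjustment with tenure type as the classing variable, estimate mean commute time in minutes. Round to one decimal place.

36.7

Class response rates: owner-occupied 144/360 = 40%, private rental 224/280 = 80%, social housing 60/240 = 25%.
Inverse-response-rate weighting restores each class to its sampled count, so class totals weight by n_sampled:
  owner-occupied: 360 × 19 = 6840
  private rental: 280 × 72 = 20,160
  social housing: 240 × 22 = 5280
Adjusted estimate = 32,280 / 880 = 36.6818 → 36.7.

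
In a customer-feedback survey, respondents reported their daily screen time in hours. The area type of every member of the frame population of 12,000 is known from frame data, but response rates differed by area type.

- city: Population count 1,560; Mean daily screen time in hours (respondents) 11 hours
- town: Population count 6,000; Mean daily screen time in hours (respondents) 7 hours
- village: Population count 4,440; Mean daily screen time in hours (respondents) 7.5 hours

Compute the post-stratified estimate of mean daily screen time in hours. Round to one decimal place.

7.7

Weight each group's respondent value by its population share:
  city: (1,560/12,000) × 11 = 1.43
  town: (6,000/12,000) × 7 = 3.5
  village: (4,440/12,000) × 7.5 = 2.775
Post-stratified estimate = 7.705 → 7.7.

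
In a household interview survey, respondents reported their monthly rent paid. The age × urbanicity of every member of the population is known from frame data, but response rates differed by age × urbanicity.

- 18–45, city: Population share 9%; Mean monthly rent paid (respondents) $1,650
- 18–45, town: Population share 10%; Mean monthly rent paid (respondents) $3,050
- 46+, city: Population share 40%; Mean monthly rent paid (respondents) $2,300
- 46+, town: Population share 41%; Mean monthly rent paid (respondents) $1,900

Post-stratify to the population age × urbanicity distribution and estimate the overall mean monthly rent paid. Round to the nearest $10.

Weight each group's respondent value by its population share:
  18–45, city: 0.09 × 1650 = 148.5
  18–45, town: 0.1 × 3050 = 305
  46+, city: 0.4 × 2300 = 920
  46+, town: 0.41 × 1900 = 779
Post-stratified estimate = 2152.5 → $2,150.

$2,150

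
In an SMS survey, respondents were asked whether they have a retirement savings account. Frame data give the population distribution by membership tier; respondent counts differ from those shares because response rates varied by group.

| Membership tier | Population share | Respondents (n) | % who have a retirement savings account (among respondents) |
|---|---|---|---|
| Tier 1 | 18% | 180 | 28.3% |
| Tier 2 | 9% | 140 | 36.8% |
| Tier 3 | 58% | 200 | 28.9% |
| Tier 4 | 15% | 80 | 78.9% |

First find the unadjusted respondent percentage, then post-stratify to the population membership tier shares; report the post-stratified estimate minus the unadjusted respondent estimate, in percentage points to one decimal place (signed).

-0.2 percentage points

Without adjustment, the pooled respondent share is:
  (180/600)×28.3 + (140/600)×36.8 + (200/600)×28.9 + (80/600)×78.9 = 37.23%
Post-stratified estimate weights by population shares:
  0.18×28.3 + 0.09×36.8 + 0.58×28.9 + 0.15×78.9 = 37.003%
Difference = 37.003 − 37.23 = -0.227 pp.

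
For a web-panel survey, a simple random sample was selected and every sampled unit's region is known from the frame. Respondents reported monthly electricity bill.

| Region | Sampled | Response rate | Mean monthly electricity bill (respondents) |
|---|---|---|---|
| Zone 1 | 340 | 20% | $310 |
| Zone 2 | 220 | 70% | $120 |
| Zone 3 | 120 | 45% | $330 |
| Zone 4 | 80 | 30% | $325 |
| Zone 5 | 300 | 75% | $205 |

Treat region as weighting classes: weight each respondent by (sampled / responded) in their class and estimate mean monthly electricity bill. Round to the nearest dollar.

With weight = n_sampled/n_responded per class, the weighted class total is n_sampled:
  Zone 1: 340 × 310 = 105,400
  Zone 2: 220 × 120 = 26,400
  Zone 3: 120 × 330 = 39,600
  Zone 4: 80 × 325 = 26,000
  Zone 5: 300 × 205 = 61,500
Adjusted estimate = 258,900 / 1,060 = 244.245 → $244.

$244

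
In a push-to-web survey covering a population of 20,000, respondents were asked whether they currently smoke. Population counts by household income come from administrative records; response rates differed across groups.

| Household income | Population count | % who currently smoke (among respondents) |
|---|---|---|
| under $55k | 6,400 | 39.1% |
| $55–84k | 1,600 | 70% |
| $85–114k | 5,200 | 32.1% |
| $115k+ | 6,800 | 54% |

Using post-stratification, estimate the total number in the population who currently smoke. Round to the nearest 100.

9,000

Each cell contributes its population count × the respondent rate:
  under $55k: 6,400 × 39.1% = 2502.4
  $55–84k: 1,600 × 70% = 1120
  $85–114k: 5,200 × 32.1% = 1669.2
  $115k+: 6,800 × 54% = 3672
Estimated total = 8963.6 → 9,000.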